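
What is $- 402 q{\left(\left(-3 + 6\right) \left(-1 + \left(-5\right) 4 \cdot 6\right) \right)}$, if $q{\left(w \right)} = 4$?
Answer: $-1608$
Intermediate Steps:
$- 402 q{\left(\left(-3 + 6\right) \left(-1 + \left(-5\right) 4 \cdot 6\right) \right)} = \left(-402\right) 4 = -1608$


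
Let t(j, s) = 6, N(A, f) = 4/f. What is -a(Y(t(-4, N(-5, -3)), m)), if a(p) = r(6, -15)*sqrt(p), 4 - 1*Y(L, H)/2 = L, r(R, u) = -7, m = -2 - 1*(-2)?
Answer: 14*I ≈ 14.0*I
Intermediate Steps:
m = 0 (m = -2 + 2 = 0)
Y(L, H) = 8 - 2*L
a(p) = -7*sqrt(p)
-a(Y(t(-4, N(-5, -3)), m)) = -(-7)*sqrt(8 - 2*6) = -(-7)*sqrt(8 - 12) = -(-7)*sqrt(-4) = -(-7)*2*I = -(-14)*I = 14*I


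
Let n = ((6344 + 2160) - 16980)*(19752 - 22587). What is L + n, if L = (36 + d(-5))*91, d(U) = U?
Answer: 24032281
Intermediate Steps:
L = 2821 (L = (36 - 5)*91 = 31*91 = 2821)
n = 24029460 (n = (8504 - 16980)*(-2835) = -8476*(-2835) = 24029460)
L + n = 2821 + 24029460 = 24032281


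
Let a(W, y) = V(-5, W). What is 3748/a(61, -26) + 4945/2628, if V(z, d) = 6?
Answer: 1646569/2628 ≈ 626.55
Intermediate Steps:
a(W, y) = 6
3748/a(61, -26) + 4945/2628 = 3748/6 + 4945/2628 = 3748*(1/6) + 4945*(1/2628) = 1874/3 + 4945/2628 = 1646569/2628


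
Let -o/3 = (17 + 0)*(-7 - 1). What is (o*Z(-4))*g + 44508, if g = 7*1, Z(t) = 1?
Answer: 47364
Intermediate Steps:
o = 408 (o = -3*(17 + 0)*(-7 - 1) = -51*(-8) = -3*(-136) = 408)
g = 7
(o*Z(-4))*g + 44508 = (408*1)*7 + 44508 = 408*7 + 44508 = 2856 + 44508 = 47364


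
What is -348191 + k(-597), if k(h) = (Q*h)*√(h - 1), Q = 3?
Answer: -348191 - 1791*I*√598 ≈ -3.4819e+5 - 43797.0*I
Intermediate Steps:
k(h) = 3*h*√(-1 + h) (k(h) = (3*h)*√(h - 1) = (3*h)*√(-1 + h) = 3*h*√(-1 + h))
-348191 + k(-597) = -348191 + 3*(-597)*√(-1 - 597) = -348191 + 3*(-597)*√(-598) = -348191 + 3*(-597)*(I*√598) = -348191 - 1791*I*√598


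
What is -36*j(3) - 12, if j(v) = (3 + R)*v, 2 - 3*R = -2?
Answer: -480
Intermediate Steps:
R = 4/3 (R = ⅔ - ⅓*(-2) = ⅔ + ⅔ = 4/3 ≈ 1.3333)
j(v) = 13*v/3 (j(v) = (3 + 4/3)*v = 13*v/3)
-36*j(3) - 12 = -156*3 - 12 = -36*13 - 12 = -468 - 12 = -480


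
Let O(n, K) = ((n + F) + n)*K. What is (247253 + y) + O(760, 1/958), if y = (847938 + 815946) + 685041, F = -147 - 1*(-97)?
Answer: 1243569997/479 ≈ 2.5962e+6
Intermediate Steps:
F = -50 (F = -147 + 97 = -50)
O(n, K) = K*(-50 + 2*n) (O(n, K) = ((n - 50) + n)*K = ((-50 + n) + n)*K = (-50 + 2*n)*K = K*(-50 + 2*n))
y = 2348925 (y = 1663884 + 685041 = 2348925)
(247253 + y) + O(760, 1/958) = (247253 + 2348925) + 2*(-25 + 760)/958 = 2596178 + 2*(1/958)*735 = 2596178 + 735/479 = 1243569997/479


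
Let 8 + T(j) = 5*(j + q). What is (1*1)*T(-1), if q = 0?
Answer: -13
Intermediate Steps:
T(j) = -8 + 5*j (T(j) = -8 + 5*(j + 0) = -8 + 5*j)
(1*1)*T(-1) = (1*1)*(-8 + 5*(-1)) = 1*(-8 - 5) = 1*(-13) = -13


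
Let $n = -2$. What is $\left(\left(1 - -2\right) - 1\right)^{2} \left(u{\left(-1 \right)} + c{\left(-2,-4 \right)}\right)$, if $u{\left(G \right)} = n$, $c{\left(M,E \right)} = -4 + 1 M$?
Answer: $-32$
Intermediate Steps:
$c{\left(M,E \right)} = -4 + M$
$u{\left(G \right)} = -2$
$\left(\left(1 - -2\right) - 1\right)^{2} \left(u{\left(-1 \right)} + c{\left(-2,-4 \right)}\right) = \left(\left(1 - -2\right) - 1\right)^{2} \left(-2 - 6\right) = \left(\left(1 + 2\right) - 1\right)^{2} \left(-2 - 6\right) = \left(3 - 1\right)^{2} \left(-8\right) = 2^{2} \left(-8\right) = 4 \left(-8\right) = -32$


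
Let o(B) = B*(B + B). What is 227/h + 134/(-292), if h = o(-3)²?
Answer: 5717/23652 ≈ 0.24171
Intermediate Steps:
o(B) = 2*B² (o(B) = B*(2*B) = 2*B²)
h = 324 (h = (2*(-3)²)² = (2*9)² = 18² = 324)
227/h + 134/(-292) = 227/324 + 134/(-292) = 227*(1/324) + 134*(-1/292) = 227/324 - 67/146 = 5717/23652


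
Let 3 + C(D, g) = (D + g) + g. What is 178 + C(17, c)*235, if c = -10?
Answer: -1232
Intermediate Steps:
C(D, g) = -3 + D + 2*g (C(D, g) = -3 + ((D + g) + g) = -3 + (D + 2*g) = -3 + D + 2*g)
178 + C(17, c)*235 = 178 + (-3 + 17 + 2*(-10))*235 = 178 + (-3 + 17 - 20)*235 = 178 - 6*235 = 178 - 1410 = -1232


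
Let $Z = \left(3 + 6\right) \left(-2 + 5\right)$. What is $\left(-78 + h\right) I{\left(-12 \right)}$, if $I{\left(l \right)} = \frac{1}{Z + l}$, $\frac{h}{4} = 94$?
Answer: $\frac{298}{15} \approx 19.867$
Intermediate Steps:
$h = 376$ ($h = 4 \cdot 94 = 376$)
$Z = 27$ ($Z = 9 \cdot 3 = 27$)
$I{\left(l \right)} = \frac{1}{27 + l}$
$\left(-78 + h\right) I{\left(-12 \right)} = \frac{-78 + 376}{27 - 12} = \frac{298}{15}$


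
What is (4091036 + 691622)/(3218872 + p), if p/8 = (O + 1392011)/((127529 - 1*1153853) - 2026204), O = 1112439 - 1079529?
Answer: 1824899682428/1228210688631 ≈ 1.4858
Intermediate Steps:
O = 32910
p = -1424921/381566 (p = 8*((32910 + 1392011)/((127529 - 1*1153853) - 2026204)) = 8*(1424921/((127529 - 1153853) - 2026204)) = 8*(1424921/(-1026324 - 2026204)) = 8*(1424921/(-3052528)) = 8*(1424921*(-1/3052528)) = 8*(-1424921/3052528) = -1424921/381566 ≈ -3.7344)
(4091036 + 691622)/(3218872 + p) = (4091036 + 691622)/(3218872 - 1424921/381566) = 4782658/(1228210688631/381566) = 4782658*(381566/1228210688631) = 1824899682428/1228210688631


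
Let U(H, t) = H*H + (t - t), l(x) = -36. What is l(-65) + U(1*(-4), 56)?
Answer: -20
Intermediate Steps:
U(H, t) = H² (U(H, t) = H² + 0 = H²)
l(-65) + U(1*(-4), 56) = -36 + (1*(-4))² = -36 + (-4)² = -36 + 16 = -20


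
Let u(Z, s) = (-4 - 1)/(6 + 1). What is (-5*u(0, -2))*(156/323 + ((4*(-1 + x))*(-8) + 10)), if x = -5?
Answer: 1635050/2261 ≈ 723.15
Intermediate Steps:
u(Z, s) = -5/7
(-5*u(0, -2))*(156/323 + ((4*(-1 + x))*(-8) + 10)) = (-5*(-5/7))*(156/323 + ((4*(-1 - 5))*(-8) + 10)) = 25*(156*(1/323) + ((4*(-6))*(-8) + 10))/7 = 25*(156/323 + (-24*(-8) + 10))/7 = 25*(156/323 + (192 + 10))/7 = 25*(156/323 + 202)/7 = (25/7)*(65402/323) = 1635050/2261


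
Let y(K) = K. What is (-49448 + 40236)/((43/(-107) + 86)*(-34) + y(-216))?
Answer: 492842/167259 ≈ 2.9466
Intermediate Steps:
(-49448 + 40236)/((43/(-107) + 86)*(-34) + y(-216)) = (-49448 + 40236)/((43/(-107) + 86)*(-34) - 216) = -9212/((43*(-1/107) + 86)*(-34) - 216) = -9212/((-43/107 + 86)*(-34) - 216) = -9212/((9159/107)*(-34) - 216) = -9212/(-311406/107 - 216) = -9212/(-334518/107) = -9212*(-107/334518) = 492842/167259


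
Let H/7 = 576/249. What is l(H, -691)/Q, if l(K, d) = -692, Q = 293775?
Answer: -692/293775 ≈ -0.0023555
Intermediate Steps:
H = 1344/83 (H = 7*(576/249) = 7*(576*(1/249)) = 7*(192/83) = 1344/83 ≈ 16.193)
l(H, -691)/Q = -692/293775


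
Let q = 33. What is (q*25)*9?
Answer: 7425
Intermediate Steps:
(q*25)*9 = (33*25)*9 = 825*9 = 7425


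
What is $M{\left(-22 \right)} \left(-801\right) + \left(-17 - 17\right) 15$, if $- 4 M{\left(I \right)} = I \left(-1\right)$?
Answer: $\frac{7791}{2} \approx 3895.5$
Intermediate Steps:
$M{\left(I \right)} = \frac{I}{4}$ ($M{\left(I \right)} = - \frac{I \left(-1\right)}{4} = - \frac{\left(-1\right) I}{4} = \frac{I}{4}$)
$M{\left(-22 \right)} \left(-801\right) + \left(-17 - 17\right) 15 = \frac{1}{4} \left(-22\right) \left(-801\right) + \left(-17 - 17\right) 15 = \left(- \frac{11}{2}\right) \left(-801\right) - 510 = \frac{8811}{2} - 510 = \frac{7791}{2}$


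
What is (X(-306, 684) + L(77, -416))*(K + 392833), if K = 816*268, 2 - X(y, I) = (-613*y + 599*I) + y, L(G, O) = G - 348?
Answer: -365235197897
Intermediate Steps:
L(G, O) = -348 + G
X(y, I) = 2 - 599*I + 612*y (X(y, I) = 2 - ((-613*y + 599*I) + y) = 2 - (-612*y + 599*I) = 2 + (-599*I + 612*y) = 2 - 599*I + 612*y)
K = 218688
(X(-306, 684) + L(77, -416))*(K + 392833) = ((2 - 599*684 + 612*(-306)) + (-348 + 77))*(218688 + 392833) = ((2 - 409716 - 187272) - 271)*611521 = (-596986 - 271)*611521 = -597257*611521 = -365235197897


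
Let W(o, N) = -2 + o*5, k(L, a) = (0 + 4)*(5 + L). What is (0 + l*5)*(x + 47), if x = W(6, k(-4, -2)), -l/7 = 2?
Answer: -5250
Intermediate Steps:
l = -14 (l = -7*2 = -14)
k(L, a) = 20 + 4*L (k(L, a) = 4*(5 + L) = 20 + 4*L)
W(o, N) = -2 + 5*o
x = 28 (x = -2 + 5*6 = -2 + 30 = 28)
(0 + l*5)*(x + 47) = (0 - 14*5)*(28 + 47) = (0 - 70)*75 = -70*75 = -5250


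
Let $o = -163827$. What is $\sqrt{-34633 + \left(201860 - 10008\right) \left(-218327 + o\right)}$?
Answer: $i \sqrt{73317043841} \approx 2.7077 \cdot 10^{5} i$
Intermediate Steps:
$\sqrt{-34633 + \left(201860 - 10008\right) \left(-218327 + o\right)} = \sqrt{-34633 + \left(201860 - 10008\right) \left(-218327 - 163827\right)} = \sqrt{-34633 + 191852 \left(-382154\right)} = \sqrt{-34633 - 73317009208} = \sqrt{-73317043841} = i \sqrt{73317043841}$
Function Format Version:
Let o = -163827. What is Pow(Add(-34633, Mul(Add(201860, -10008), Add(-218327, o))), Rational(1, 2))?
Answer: Mul(I, Pow(73317043841, Rational(1, 2))) ≈ Mul(2.7077e+5, I)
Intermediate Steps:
Pow(Add(-34633, Mul(Add(201860, -10008), Add(-218327, o))), Rational(1, 2)) = Pow(Add(-34633, Mul(Add(201860, -10008), Add(-218327, -163827))), Rational(1, 2)) = Pow(Add(-34633, Mul(191852, -382154)), Rational(1, 2)) = Pow(Add(-34633, -73317009208), Rational(1, 2)) = Pow(-73317043841, Rational(1, 2)) = Mul(I, Pow(73317043841, Rational(1, 2)))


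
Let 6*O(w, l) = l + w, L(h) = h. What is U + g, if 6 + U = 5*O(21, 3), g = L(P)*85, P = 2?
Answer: 184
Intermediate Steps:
O(w, l) = l/6 + w/6 (O(w, l) = (l + w)/6 = l/6 + w/6)
g = 170 (g = 2*85 = 170)
U = 14 (U = -6 + 5*((⅙)*3 + (⅙)*21) = -6 + 5*(½ + 7/2) = -6 + 5*4 = -6 + 20 = 14)
U + g = 14 + 170 = 184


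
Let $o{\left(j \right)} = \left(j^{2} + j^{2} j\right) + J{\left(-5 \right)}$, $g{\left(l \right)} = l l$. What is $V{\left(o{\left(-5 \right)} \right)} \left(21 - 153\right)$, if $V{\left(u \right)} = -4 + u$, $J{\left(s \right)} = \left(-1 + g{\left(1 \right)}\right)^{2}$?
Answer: $13728$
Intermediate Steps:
$g{\left(l \right)} = l^{2}$
$J{\left(s \right)} = 0$ ($J{\left(s \right)} = \left(-1 + 1^{2}\right)^{2} = \left(-1 + 1\right)^{2} = 0^{2} = 0$)
$o{\left(j \right)} = j^{2} + j^{3}$ ($o{\left(j \right)} = \left(j^{2} + j^{2} j\right) + 0 = \left(j^{2} + j^{3}\right) + 0 = j^{2} + j^{3}$)
$V{\left(o{\left(-5 \right)} \right)} \left(21 - 153\right) = \left(-4 + \left(-5\right)^{2} \left(1 - 5\right)\right) \left(21 - 153\right) = \left(-4 + 25 \left(-4\right)\right) \left(-132\right) = \left(-4 - 100\right) \left(-132\right) = \left(-104\right) \left(-132\right) = 13728$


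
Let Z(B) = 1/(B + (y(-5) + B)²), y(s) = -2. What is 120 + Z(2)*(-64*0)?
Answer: 120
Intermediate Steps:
Z(B) = 1/(B + (-2 + B)²)
120 + Z(2)*(-64*0) = 120 + (-64*0)/(2 + (-2 + 2)²) = 120 + 0/(2 + 0²) = 120 + 0/(2 + 0) = 120 + 0/2 = 120 + (½)*0 = 120 + 0 = 120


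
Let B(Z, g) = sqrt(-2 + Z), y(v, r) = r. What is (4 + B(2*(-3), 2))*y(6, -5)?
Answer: -20 - 10*I*sqrt(2) ≈ -20.0 - 14.142*I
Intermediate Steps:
(4 + B(2*(-3), 2))*y(6, -5) = (4 + sqrt(-2 + 2*(-3)))*(-5) = (4 + sqrt(-2 - 6))*(-5) = (4 + sqrt(-8))*(-5) = (4 + 2*I*sqrt(2))*(-5) = -20 - 10*I*sqrt(2)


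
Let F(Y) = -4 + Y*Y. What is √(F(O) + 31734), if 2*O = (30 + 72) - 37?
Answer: √131145/2 ≈ 181.07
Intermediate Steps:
O = 65/2 (O = ((30 + 72) - 37)/2 = (102 - 37)/2 = (½)*65 = 65/2 ≈ 32.500)
F(Y) = -4 + Y²
√(F(O) + 31734) = √((-4 + (65/2)²) + 31734) = √((-4 + 4225/4) + 31734) = √(4209/4 + 31734) = √(131145/4) = √131145/2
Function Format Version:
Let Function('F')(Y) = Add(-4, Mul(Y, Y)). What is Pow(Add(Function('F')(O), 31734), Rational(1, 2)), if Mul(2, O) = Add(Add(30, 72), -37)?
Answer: Mul(Rational(1, 2), Pow(131145, Rational(1, 2))) ≈ 181.07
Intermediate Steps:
O = Rational(65, 2) (O = Mul(Rational(1, 2), Add(Add(30, 72), -37)) = Mul(Rational(1, 2), Add(102, -37)) = Mul(Rational(1, 2), 65) = Rational(65, 2) ≈ 32.500)
Function('F')(Y) = Add(-4, Pow(Y, 2))
Pow(Add(Function('F')(O), 31734), Rational(1, 2)) = Pow(Add(Add(-4, Pow(Rational(65, 2), 2)), 31734), Rational(1, 2)) = Pow(Add(Add(-4, Rational(4225, 4)), 31734), Rational(1, 2)) = Pow(Add(Rational(4209, 4), 31734), Rational(1, 2)) = Pow(Rational(131145, 4), Rational(1, 2)) = Mul(Rational(1, 2), Pow(131145, Rational(1, 2)))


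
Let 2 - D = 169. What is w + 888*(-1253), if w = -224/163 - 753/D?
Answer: -30287741413/27221 ≈ -1.1127e+6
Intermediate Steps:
D = -167 (D = 2 - 1*169 = 2 - 169 = -167)
w = 85331/27221 (w = -224/163 - 753/(-167) = -224*1/163 - 753*(-1/167) = -224/163 + 753/167 = 85331/27221 ≈ 3.1348)
w + 888*(-1253) = 85331/27221 + 888*(-1253) = 85331/27221 - 1112664 = -30287741413/27221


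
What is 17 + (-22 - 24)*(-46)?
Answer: 2133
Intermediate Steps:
17 + (-22 - 24)*(-46) = 17 - 46*(-46) = 17 + 2116 = 2133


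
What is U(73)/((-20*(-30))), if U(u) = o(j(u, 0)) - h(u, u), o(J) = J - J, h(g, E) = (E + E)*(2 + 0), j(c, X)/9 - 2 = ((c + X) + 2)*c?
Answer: -73/150 ≈ -0.48667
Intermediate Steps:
j(c, X) = 18 + 9*c*(2 + X + c) (j(c, X) = 18 + 9*(((c + X) + 2)*c) = 18 + 9*(((X + c) + 2)*c) = 18 + 9*((2 + X + c)*c) = 18 + 9*(c*(2 + X + c)) = 18 + 9*c*(2 + X + c))
h(g, E) = 4*E (h(g, E) = (2*E)*2 = 4*E)
o(J) = 0
U(u) = -4*u (U(u) = 0 - 4*u = -4*u)
U(73)/((-20*(-30))) = (-4*73)/((-20*(-30))) = -292/600 = -292*1/600 = -73/150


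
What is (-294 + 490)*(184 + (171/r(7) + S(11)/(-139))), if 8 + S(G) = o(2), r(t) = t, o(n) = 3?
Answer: 5679408/139 ≈ 40859.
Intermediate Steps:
S(G) = -5 (S(G) = -8 + 3 = -5)
(-294 + 490)*(184 + (171/r(7) + S(11)/(-139))) = (-294 + 490)*(184 + (171/7 - 5/(-139))) = 196*(184 + (171*(⅐) - 5*(-1/139))) = 196*(184 + (171/7 + 5/139)) = 196*(184 + 23804/973) = 196*(202836/973) = 5679408/139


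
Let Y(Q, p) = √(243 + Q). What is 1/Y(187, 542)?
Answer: √430/430 ≈ 0.048224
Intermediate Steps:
1/Y(187, 542) = 1/(√(243 + 187)) = 1/(√430) = √430/430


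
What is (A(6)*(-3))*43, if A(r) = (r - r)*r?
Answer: 0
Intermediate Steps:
A(r) = 0 (A(r) = 0*r = 0)
(A(6)*(-3))*43 = (0*(-3))*43 = 0*43 = 0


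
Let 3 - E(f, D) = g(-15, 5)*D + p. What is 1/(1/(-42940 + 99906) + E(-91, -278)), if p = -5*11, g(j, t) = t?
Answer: 56966/82486769 ≈ 0.00069061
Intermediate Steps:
p = -55
E(f, D) = 58 - 5*D (E(f, D) = 3 - (5*D - 55) = 3 - (-55 + 5*D) = 3 + (55 - 5*D) = 58 - 5*D)
1/(1/(-42940 + 99906) + E(-91, -278)) = 1/(1/(-42940 + 99906) + (58 - 5*(-278))) = 1/(1/56966 + (58 + 1390)) = 1/(1/56966 + 1448) = 1/(82486769/56966) = 56966/82486769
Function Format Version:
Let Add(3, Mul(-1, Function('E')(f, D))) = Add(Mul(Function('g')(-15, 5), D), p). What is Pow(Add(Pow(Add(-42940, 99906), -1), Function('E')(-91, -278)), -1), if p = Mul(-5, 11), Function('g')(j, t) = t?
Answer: Rational(56966, 82486769) ≈ 0.00069061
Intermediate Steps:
p = -55
Function('E')(f, D) = Add(58, Mul(-5, D)) (Function('E')(f, D) = Add(3, Mul(-1, Add(Mul(5, D), -55))) = Add(3, Mul(-1, Add(-55, Mul(5, D)))) = Add(3, Add(55, Mul(-5, D))) = Add(58, Mul(-5, D)))
Pow(Add(Pow(Add(-42940, 99906), -1), Function('E')(-91, -278)), -1) = Pow(Add(Pow(Add(-42940, 99906), -1), Add(58, Mul(-5, -278))), -1) = Pow(Add(Pow(56966, -1), Add(58, 1390)), -1) = Pow(Add(Rational(1, 56966), 1448), -1) = Pow(Rational(82486769, 56966), -1) = Rational(56966, 82486769)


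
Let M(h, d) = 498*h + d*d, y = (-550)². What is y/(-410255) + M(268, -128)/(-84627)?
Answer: -17415111748/6943729977 ≈ -2.5080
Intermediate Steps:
y = 302500
M(h, d) = d² + 498*h (M(h, d) = 498*h + d² = d² + 498*h)
y/(-410255) + M(268, -128)/(-84627) = 302500/(-410255) + ((-128)² + 498*268)/(-84627) = 302500*(-1/410255) + (16384 + 133464)*(-1/84627) = -60500/82051 + 149848*(-1/84627) = -60500/82051 - 149848/84627 = -17415111748/6943729977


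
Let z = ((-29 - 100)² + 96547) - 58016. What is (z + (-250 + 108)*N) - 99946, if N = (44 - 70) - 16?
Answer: -38810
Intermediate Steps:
N = -42 (N = -26 - 16 = -42)
z = 55172 (z = ((-129)² + 96547) - 58016 = (16641 + 96547) - 58016 = 113188 - 58016 = 55172)
(z + (-250 + 108)*N) - 99946 = (55172 + (-250 + 108)*(-42)) - 99946 = (55172 - 142*(-42)) - 99946 = (55172 + 5964) - 99946 = 61136 - 99946 = -38810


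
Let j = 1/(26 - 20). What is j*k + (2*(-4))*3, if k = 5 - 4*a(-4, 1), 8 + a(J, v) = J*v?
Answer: -91/6 ≈ -15.167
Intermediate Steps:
a(J, v) = -8 + J*v
k = 53 (k = 5 - 4*(-8 - 4*1) = 5 - 4*(-8 - 4) = 5 - 4*(-12) = 5 + 48 = 53)
j = 1/6 ≈ 0.16667
j*k + (2*(-4))*3 = (1/6)*53 + (2*(-4))*3 = 53/6 - 8*3 = 53/6 - 24 = -91/6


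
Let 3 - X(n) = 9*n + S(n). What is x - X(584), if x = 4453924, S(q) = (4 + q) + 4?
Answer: 4459769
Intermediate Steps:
S(q) = 8 + q
X(n) = -5 - 10*n (X(n) = 3 - (9*n + (8 + n)) = 3 - (8 + 10*n) = 3 + (-8 - 10*n) = -5 - 10*n)
x - X(584) = 4453924 - (-5 - 10*584) = 4453924 - (-5 - 5840) = 4453924 - 1*(-5845) = 4453924 + 5845 = 4459769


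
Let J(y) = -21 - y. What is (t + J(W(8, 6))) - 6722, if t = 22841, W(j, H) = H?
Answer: 16092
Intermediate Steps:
(t + J(W(8, 6))) - 6722 = (22841 + (-21 - 1*6)) - 6722 = (22841 + (-21 - 6)) - 6722 = (22841 - 27) - 6722 = 22814 - 6722 = 16092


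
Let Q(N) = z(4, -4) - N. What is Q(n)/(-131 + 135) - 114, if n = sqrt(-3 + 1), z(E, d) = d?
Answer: -115 - I*sqrt(2)/4 ≈ -115.0 - 0.35355*I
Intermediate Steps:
n = I*sqrt(2) (n = sqrt(-2) = I*sqrt(2) ≈ 1.4142*I)
Q(N) = -4 - N
Q(n)/(-131 + 135) - 114 = (-4 - I*sqrt(2))/(-131 + 135) - 114 = (-4 - I*sqrt(2))/4 - 114 = (-4 - I*sqrt(2))*(1/4) - 114 = (-1 - I*sqrt(2)/4) - 114 = -115 - I*sqrt(2)/4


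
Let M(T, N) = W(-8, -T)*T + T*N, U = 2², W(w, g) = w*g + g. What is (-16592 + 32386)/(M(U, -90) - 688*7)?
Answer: -7897/2532 ≈ -3.1189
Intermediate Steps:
W(w, g) = g + g*w (W(w, g) = g*w + g = g + g*w)
U = 4
M(T, N) = 7*T² + N*T (M(T, N) = ((-T)*(1 - 8))*T + T*N = (-T*(-7))*T + N*T = (7*T)*T + N*T = 7*T² + N*T)
(-16592 + 32386)/(M(U, -90) - 688*7) = (-16592 + 32386)/(4*(-90 + 7*4) - 688*7) = 15794/(4*(-90 + 28) - 4816) = 15794/(4*(-62) - 4816) = 15794/(-248 - 4816) = 15794/(-5064) = 15794*(-1/5064) = -7897/2532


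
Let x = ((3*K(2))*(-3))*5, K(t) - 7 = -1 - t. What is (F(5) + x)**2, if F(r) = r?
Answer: 30625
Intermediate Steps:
K(t) = 6 - t (K(t) = 7 + (-1 - t) = 6 - t)
x = -180 (x = ((3*(6 - 1*2))*(-3))*5 = ((3*(6 - 2))*(-3))*5 = ((3*4)*(-3))*5 = (12*(-3))*5 = -36*5 = -180)
(F(5) + x)**2 = (5 - 180)**2 = (-175)**2 = 30625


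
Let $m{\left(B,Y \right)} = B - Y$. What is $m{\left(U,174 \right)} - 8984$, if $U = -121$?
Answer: $-9279$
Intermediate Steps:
$m{\left(U,174 \right)} - 8984 = \left(-121 - 174\right) - 8984 = -295 - 8984 = -9279$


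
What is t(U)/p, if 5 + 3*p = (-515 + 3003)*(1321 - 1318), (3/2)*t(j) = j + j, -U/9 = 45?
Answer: -1620/7459 ≈ -0.21719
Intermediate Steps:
U = -405 (U = -9*45 = -405)
t(j) = 4*j/3 (t(j) = 2*(j + j)/3 = 2*(2*j)/3 = 4*j/3)
p = 7459/3 (p = -5/3 + ((-515 + 3003)*(1321 - 1318))/3 = -5/3 + (2488*3)/3 = -5/3 + (1/3)*7464 = -5/3 + 2488 = 7459/3 ≈ 2486.3)
t(U)/p = ((4/3)*(-405))/(7459/3) = -540*3/7459 = -1620/7459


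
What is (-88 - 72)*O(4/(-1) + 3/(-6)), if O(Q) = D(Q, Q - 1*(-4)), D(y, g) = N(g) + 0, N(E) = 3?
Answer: -480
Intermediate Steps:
D(y, g) = 3 (D(y, g) = 3 + 0 = 3)
O(Q) = 3
(-88 - 72)*O(4/(-1) + 3/(-6)) = (-88 - 72)*3 = -160*3 = -480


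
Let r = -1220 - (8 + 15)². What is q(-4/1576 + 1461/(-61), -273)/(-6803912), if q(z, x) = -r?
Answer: -1749/6803912 ≈ -0.00025706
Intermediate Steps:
r = -1749 (r = -1220 - 1*23² = -1220 - 1*529 = -1220 - 529 = -1749)
q(z, x) = 1749 (q(z, x) = -1*(-1749) = 1749)
q(-4/1576 + 1461/(-61), -273)/(-6803912) = 1749/(-6803912) = 1749*(-1/6803912) = -1749/6803912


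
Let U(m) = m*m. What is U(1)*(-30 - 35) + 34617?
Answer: 34552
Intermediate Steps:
U(m) = m²
U(1)*(-30 - 35) + 34617 = 1²*(-30 - 35) + 34617 = 1*(-65) + 34617 = -65 + 34617 = 34552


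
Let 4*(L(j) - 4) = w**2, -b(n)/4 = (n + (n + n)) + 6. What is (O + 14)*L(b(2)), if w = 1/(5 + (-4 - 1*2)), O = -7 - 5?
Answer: 17/2 ≈ 8.5000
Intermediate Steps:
O = -12
b(n) = -24 - 12*n (b(n) = -4*((n + (n + n)) + 6) = -4*((n + 2*n) + 6) = -4*(3*n + 6) = -4*(6 + 3*n) = -24 - 12*n)
w = -1 (w = 1/(5 + (-4 - 2)) = 1/(5 - 6) = 1/(-1) = -1)
L(j) = 17/4 (L(j) = 4 + (1/4)*(-1)**2 = 4 + (1/4)*1 = 4 + 1/4 = 17/4)
(O + 14)*L(b(2)) = (-12 + 14)*(17/4) = 2*(17/4) = 17/2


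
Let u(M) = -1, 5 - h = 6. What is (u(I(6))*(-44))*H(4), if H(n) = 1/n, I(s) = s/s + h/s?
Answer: 11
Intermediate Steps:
h = -1 (h = 5 - 1*6 = 5 - 6 = -1)
I(s) = 1 - 1/s (I(s) = s/s - 1/s = 1 - 1/s)
(u(I(6))*(-44))*H(4) = -1*(-44)/4 = 44*(¼) = 11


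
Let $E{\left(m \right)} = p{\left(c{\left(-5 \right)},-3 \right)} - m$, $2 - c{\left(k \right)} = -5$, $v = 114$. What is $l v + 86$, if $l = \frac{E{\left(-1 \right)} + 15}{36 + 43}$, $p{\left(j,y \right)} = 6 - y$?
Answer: $\frac{9644}{79} \approx 122.08$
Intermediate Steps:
$c{\left(k \right)} = 7$ ($c{\left(k \right)} = 2 - -5 = 2 + 5 = 7$)
$E{\left(m \right)} = 9 - m$ ($E{\left(m \right)} = \left(6 - -3\right) - m = \left(6 + 3\right) - m = 9 - m$)
$l = \frac{25}{79}$ ($l = \frac{\left(9 - -1\right) + 15}{36 + 43} = \frac{\left(9 + 1\right) + 15}{79} = \left(10 + 15\right) \frac{1}{79} = 25 \cdot \frac{1}{79} = \frac{25}{79} \approx 0.31646$)
$l v + 86 = \frac{25}{79} \cdot 114 + 86 = \frac{2850}{79} + 86 = \frac{9644}{79}$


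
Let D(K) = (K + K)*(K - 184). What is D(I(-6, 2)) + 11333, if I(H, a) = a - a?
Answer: 11333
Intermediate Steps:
I(H, a) = 0
D(K) = 2*K*(-184 + K) (D(K) = (2*K)*(-184 + K) = 2*K*(-184 + K))
D(I(-6, 2)) + 11333 = 2*0*(-184 + 0) + 11333 = 2*0*(-184) + 11333 = 0 + 11333 = 11333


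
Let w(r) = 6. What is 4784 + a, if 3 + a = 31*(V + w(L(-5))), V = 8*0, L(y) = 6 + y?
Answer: 4967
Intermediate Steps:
V = 0
a = 183 (a = -3 + 31*(0 + 6) = -3 + 31*6 = -3 + 186 = 183)
4784 + a = 4784 + 183 = 4967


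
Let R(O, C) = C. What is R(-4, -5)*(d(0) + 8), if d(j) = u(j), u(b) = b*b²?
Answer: -40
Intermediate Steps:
u(b) = b³
d(j) = j³
R(-4, -5)*(d(0) + 8) = -5*(0³ + 8) = -5*(0 + 8) = -5*8 = -40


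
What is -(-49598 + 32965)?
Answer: 16633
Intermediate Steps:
-(-49598 + 32965) = -1*(-16633) = 16633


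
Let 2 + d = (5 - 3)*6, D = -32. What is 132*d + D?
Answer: 1288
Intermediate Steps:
d = 10 (d = -2 + (5 - 3)*6 = -2 + 2*6 = -2 + 12 = 10)
132*d + D = 132*10 - 32 = 1320 - 32 = 1288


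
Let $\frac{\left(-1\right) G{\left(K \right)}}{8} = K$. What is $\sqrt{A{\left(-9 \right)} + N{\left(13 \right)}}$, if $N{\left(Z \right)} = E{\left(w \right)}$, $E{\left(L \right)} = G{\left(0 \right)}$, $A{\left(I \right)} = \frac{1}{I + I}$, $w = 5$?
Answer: $\frac{i \sqrt{2}}{6} \approx 0.2357 i$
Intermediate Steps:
$A{\left(I \right)} = \frac{1}{2 I}$
$G{\left(K \right)} = - 8 K$
$E{\left(L \right)} = 0$ ($E{\left(L \right)} = \left(-8\right) 0 = 0$)
$N{\left(Z \right)} = 0$
$\sqrt{A{\left(-9 \right)} + N{\left(13 \right)}} = \sqrt{\frac{1}{2 \left(-9\right)} + 0} = \sqrt{\frac{1}{2} \left(- \frac{1}{9}\right) + 0} = \sqrt{- \frac{1}{18} + 0} = \sqrt{- \frac{1}{18}} = \frac{i \sqrt{2}}{6}$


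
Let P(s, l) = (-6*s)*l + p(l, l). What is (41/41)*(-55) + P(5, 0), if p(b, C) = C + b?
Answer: -55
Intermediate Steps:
P(s, l) = 2*l - 6*l*s (P(s, l) = (-6*s)*l + (l + l) = -6*l*s + 2*l = 2*l - 6*l*s)
(41/41)*(-55) + P(5, 0) = (41/41)*(-55) + 2*0*(1 - 3*5) = (41*(1/41))*(-55) + 2*0*(1 - 15) = 1*(-55) + 2*0*(-14) = -55 + 0 = -55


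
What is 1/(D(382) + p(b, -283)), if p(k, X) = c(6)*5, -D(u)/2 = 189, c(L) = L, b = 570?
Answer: -1/348 ≈ -0.0028736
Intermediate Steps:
D(u) = -378 (D(u) = -2*189 = -378)
p(k, X) = 30 (p(k, X) = 6*5 = 30)
1/(D(382) + p(b, -283)) = 1/(-378 + 30) = 1/(-348) = -1/348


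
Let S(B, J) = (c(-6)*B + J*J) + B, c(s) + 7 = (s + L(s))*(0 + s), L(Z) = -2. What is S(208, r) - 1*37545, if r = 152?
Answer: -5705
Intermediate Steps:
c(s) = -7 + s*(-2 + s) (c(s) = -7 + (s - 2)*(0 + s) = -7 + (-2 + s)*s = -7 + s*(-2 + s))
S(B, J) = J² + 42*B (S(B, J) = ((-7 + (-6)² - 2*(-6))*B + J*J) + B = ((-7 + 36 + 12)*B + J²) + B = (41*B + J²) + B = (J² + 41*B) + B = J² + 42*B)
S(208, r) - 1*37545 = (152² + 42*208) - 1*37545 = (23104 + 8736) - 37545 = 31840 - 37545 = -5705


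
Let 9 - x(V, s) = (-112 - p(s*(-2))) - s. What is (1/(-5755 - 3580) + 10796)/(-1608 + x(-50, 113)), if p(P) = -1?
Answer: -100780659/12835625 ≈ -7.8516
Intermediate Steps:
x(V, s) = 120 + s (x(V, s) = 9 - ((-112 - 1*(-1)) - s) = 9 - ((-112 + 1) - s) = 9 - (-111 - s) = 9 + (111 + s) = 120 + s)
(1/(-5755 - 3580) + 10796)/(-1608 + x(-50, 113)) = (1/(-5755 - 3580) + 10796)/(-1608 + (120 + 113)) = (1/(-9335) + 10796)/(-1608 + 233) = (-1/9335 + 10796)/(-1375) = (100780659/9335)*(-1/1375) = -100780659/12835625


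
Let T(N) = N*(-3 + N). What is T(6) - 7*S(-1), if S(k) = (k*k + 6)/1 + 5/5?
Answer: -38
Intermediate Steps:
S(k) = 7 + k**2 (S(k) = (k**2 + 6)*1 + 5*(1/5) = (6 + k**2)*1 + 1 = (6 + k**2) + 1 = 7 + k**2)
T(6) - 7*S(-1) = 6*(-3 + 6) - 7*(7 + (-1)**2) = 6*3 - 7*(7 + 1) = 18 - 7*8 = 18 - 56 = -38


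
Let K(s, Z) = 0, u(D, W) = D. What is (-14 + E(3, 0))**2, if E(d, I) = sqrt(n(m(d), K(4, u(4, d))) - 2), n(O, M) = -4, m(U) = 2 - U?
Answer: (14 - I*sqrt(6))**2 ≈ 190.0 - 68.586*I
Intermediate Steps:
E(d, I) = I*sqrt(6) (E(d, I) = sqrt(-4 - 2) = sqrt(-6) = I*sqrt(6))
(-14 + E(3, 0))**2 = (-14 + I*sqrt(6))**2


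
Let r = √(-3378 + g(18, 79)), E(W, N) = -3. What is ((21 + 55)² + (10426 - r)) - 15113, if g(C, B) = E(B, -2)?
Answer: 1089 - 7*I*√69 ≈ 1089.0 - 58.146*I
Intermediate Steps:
g(C, B) = -3
r = 7*I*√69 (r = √(-3378 - 3) = √(-3381) = 7*I*√69 ≈ 58.146*I)
((21 + 55)² + (10426 - r)) - 15113 = ((21 + 55)² + (10426 - 7*I*√69)) - 15113 = (76² + (10426 - 7*I*√69)) - 15113 = (5776 + (10426 - 7*I*√69)) - 15113 = (16202 - 7*I*√69) - 15113 = 1089 - 7*I*√69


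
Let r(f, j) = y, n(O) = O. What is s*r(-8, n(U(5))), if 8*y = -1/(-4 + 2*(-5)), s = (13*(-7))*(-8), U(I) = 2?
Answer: 13/2 ≈ 6.5000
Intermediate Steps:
s = 728 (s = -91*(-8) = 728)
y = 1/112 (y = (-1/(-4 + 2*(-5)))/8 = (-1/(-4 - 10))/8 = (-1/(-14))/8 = (-1*(-1/14))/8 = (1/8)*(1/14) = 1/112 ≈ 0.0089286)
r(f, j) = 1/112
s*r(-8, n(U(5))) = 728*(1/112) = 13/2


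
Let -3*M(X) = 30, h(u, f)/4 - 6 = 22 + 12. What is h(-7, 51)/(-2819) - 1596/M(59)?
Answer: 2248762/14095 ≈ 159.54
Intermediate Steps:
h(u, f) = 160 (h(u, f) = 24 + 4*(22 + 12) = 24 + 4*34 = 24 + 136 = 160)
M(X) = -10 (M(X) = -⅓*30 = -10)
h(-7, 51)/(-2819) - 1596/M(59) = 160/(-2819) - 1596/(-10) = 160*(-1/2819) - 1596*(-⅒) = -160/2819 + 798/5 = 2248762/14095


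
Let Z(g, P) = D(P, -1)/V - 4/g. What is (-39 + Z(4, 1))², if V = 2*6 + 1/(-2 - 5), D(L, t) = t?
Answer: 11068929/6889 ≈ 1606.8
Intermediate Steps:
V = 83/7 (V = 12 + 1/(-7) = 12 - ⅐ = 83/7 ≈ 11.857)
Z(g, P) = -7/83 - 4/g (Z(g, P) = -1/83/7 - 4/g = -1*7/83 - 4/g = -7/83 - 4/g)
(-39 + Z(4, 1))² = (-39 + (-7/83 - 4/4))² = (-39 + (-7/83 - 4*¼))² = (-39 + (-7/83 - 1))² = (-39 - 90/83)² = (-3327/83)² = 11068929/6889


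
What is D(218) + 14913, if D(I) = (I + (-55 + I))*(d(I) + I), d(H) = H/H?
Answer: 98352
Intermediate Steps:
d(H) = 1
D(I) = (1 + I)*(-55 + 2*I) (D(I) = (I + (-55 + I))*(1 + I) = (-55 + 2*I)*(1 + I) = (1 + I)*(-55 + 2*I))
D(218) + 14913 = (-55 - 53*218 + 2*218²) + 14913 = (-55 - 11554 + 2*47524) + 14913 = (-55 - 11554 + 95048) + 14913 = 83439 + 14913 = 98352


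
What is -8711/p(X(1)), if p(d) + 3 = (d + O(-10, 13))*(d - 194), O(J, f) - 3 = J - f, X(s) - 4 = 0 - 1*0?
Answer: -8711/3037 ≈ -2.8683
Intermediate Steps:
X(s) = 4 (X(s) = 4 + (0 - 1*0) = 4 + (0 + 0) = 4 + 0 = 4)
O(J, f) = 3 + J - f (O(J, f) = 3 + (J - f) = 3 + J - f)
p(d) = -3 + (-194 + d)*(-20 + d) (p(d) = -3 + (d + (3 - 10 - 1*13))*(d - 194) = -3 + (d + (3 - 10 - 13))*(-194 + d) = -3 + (d - 20)*(-194 + d) = -3 + (-20 + d)*(-194 + d) = -3 + (-194 + d)*(-20 + d))
-8711/p(X(1)) = -8711/(3877 + 4² - 214*4) = -8711/(3877 + 16 - 856) = -8711/3037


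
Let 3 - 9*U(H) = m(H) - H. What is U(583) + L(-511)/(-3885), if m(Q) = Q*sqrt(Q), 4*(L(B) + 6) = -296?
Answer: 151822/2331 - 583*sqrt(583)/9 ≈ -1499.0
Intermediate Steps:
L(B) = -80 (L(B) = -6 + (1/4)*(-296) = -6 - 74 = -80)
m(Q) = Q**(3/2)
U(H) = 1/3 - H**(3/2)/9 + H/9 (U(H) = 1/3 - (H**(3/2) - H)/9 = 1/3 + (-H**(3/2)/9 + H/9) = 1/3 - H**(3/2)/9 + H/9)
U(583) + L(-511)/(-3885) = (1/3 - 583*sqrt(583)/9 + (1/9)*583) - 80/(-3885) = (1/3 - 583*sqrt(583)/9 + 583/9) - 80*(-1/3885) = (1/3 - 583*sqrt(583)/9 + 583/9) + 16/777 = (586/9 - 583*sqrt(583)/9) + 16/777 = 151822/2331 - 583*sqrt(583)/9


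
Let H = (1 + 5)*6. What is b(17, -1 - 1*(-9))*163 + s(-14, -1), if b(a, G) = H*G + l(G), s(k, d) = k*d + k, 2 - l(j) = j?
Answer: 45966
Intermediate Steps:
l(j) = 2 - j
H = 36 (H = 6*6 = 36)
s(k, d) = k + d*k (s(k, d) = d*k + k = k + d*k)
b(a, G) = 2 + 35*G (b(a, G) = 36*G + (2 - G) = 2 + 35*G)
b(17, -1 - 1*(-9))*163 + s(-14, -1) = (2 + 35*(-1 - 1*(-9)))*163 - 14*(1 - 1) = (2 + 35*(-1 + 9))*163 - 14*0 = (2 + 35*8)*163 + 0 = (2 + 280)*163 + 0 = 282*163 + 0 = 45966 + 0 = 45966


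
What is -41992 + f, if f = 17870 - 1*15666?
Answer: -39788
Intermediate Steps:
f = 2204 (f = 17870 - 15666 = 2204)
-41992 + f = -41992 + 2204 = -39788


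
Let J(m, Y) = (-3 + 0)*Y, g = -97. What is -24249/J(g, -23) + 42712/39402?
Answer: -158751995/453123 ≈ -350.35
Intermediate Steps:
J(m, Y) = -3*Y
-24249/J(g, -23) + 42712/39402 = -24249/((-3*(-23))) + 42712/39402 = -24249/69 + 42712*(1/39402) = -24249*1/69 + 21356/19701 = -8083/23 + 21356/19701 = -158751995/453123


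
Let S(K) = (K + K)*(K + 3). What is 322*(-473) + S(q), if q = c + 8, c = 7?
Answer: -151766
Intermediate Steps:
q = 15 (q = 7 + 8 = 15)
S(K) = 2*K*(3 + K) (S(K) = (2*K)*(3 + K) = 2*K*(3 + K))
322*(-473) + S(q) = 322*(-473) + 2*15*(3 + 15) = -152306 + 2*15*18 = -152306 + 540 = -151766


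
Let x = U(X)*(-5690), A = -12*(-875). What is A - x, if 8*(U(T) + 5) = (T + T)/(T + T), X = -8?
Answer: -68955/4 ≈ -17239.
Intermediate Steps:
U(T) = -39/8 (U(T) = -5 + ((T + T)/(T + T))/8 = -5 + ((2*T)/((2*T)))/8 = -5 + ((2*T)*(1/(2*T)))/8 = -5 + (1/8)*1 = -5 + 1/8 = -39/8)
A = 10500
x = 110955/4 (x = -39/8*(-5690) = 110955/4 ≈ 27739.)
A - x = 10500 - 1*110955/4 = 10500 - 110955/4 = -68955/4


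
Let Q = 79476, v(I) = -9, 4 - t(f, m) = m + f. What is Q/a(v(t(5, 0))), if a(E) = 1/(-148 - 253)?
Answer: -31869876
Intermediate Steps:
t(f, m) = 4 - f - m (t(f, m) = 4 - (m + f) = 4 - (f + m) = 4 + (-f - m) = 4 - f - m)
a(E) = -1/401 (a(E) = 1/(-401) = -1/401)
Q/a(v(t(5, 0))) = 79476/(-1/401) = 79476*(-401) = -31869876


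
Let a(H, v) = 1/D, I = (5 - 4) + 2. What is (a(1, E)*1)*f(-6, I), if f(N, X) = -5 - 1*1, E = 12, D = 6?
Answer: -1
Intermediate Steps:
I = 3 (I = 1 + 2 = 3)
a(H, v) = ⅙ (a(H, v) = 1/6 = ⅙)
f(N, X) = -6 (f(N, X) = -5 - 1 = -6)
(a(1, E)*1)*f(-6, I) = ((⅙)*1)*(-6) = (⅙)*(-6) = -1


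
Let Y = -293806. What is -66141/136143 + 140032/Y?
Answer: -2138722179/2222201681 ≈ -0.96243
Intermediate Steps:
-66141/136143 + 140032/Y = -66141/136143 + 140032/(-293806) = -66141*1/136143 + 140032*(-1/293806) = -7349/15127 - 70016/146903 = -2138722179/2222201681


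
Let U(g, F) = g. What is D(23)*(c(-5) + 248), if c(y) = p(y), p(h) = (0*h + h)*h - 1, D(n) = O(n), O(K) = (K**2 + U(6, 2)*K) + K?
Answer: 187680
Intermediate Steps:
O(K) = K**2 + 7*K (O(K) = (K**2 + 6*K) + K = K**2 + 7*K)
D(n) = n*(7 + n)
p(h) = -1 + h**2 (p(h) = (0 + h)*h - 1 = h*h - 1 = h**2 - 1 = -1 + h**2)
c(y) = -1 + y**2
D(23)*(c(-5) + 248) = (23*(7 + 23))*((-1 + (-5)**2) + 248) = (23*30)*((-1 + 25) + 248) = 690*(24 + 248) = 690*272 = 187680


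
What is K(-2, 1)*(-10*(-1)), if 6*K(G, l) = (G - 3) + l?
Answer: -20/3 ≈ -6.6667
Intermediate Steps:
K(G, l) = -1/2 + G/6 + l/6 (K(G, l) = ((G - 3) + l)/6 = ((-3 + G) + l)/6 = (-3 + G + l)/6 = -1/2 + G/6 + l/6)
K(-2, 1)*(-10*(-1)) = (-1/2 + (1/6)*(-2) + (1/6)*1)*(-10*(-1)) = (-1/2 - 1/3 + 1/6)*10 = -2/3*10 = -20/3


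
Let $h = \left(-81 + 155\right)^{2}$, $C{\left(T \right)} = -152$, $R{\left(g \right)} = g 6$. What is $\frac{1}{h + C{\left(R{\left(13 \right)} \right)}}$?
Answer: $\frac{1}{5324} \approx 0.00018783$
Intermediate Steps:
$R{\left(g \right)} = 6 g$
$h = 5476$ ($h = 74^{2} = 5476$)
$\frac{1}{h + C{\left(R{\left(13 \right)} \right)}} = \frac{1}{5476 - 152} = \frac{1}{5324}$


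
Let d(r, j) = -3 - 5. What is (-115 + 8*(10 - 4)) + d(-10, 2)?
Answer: -75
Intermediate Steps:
d(r, j) = -8
(-115 + 8*(10 - 4)) + d(-10, 2) = (-115 + 8*(10 - 4)) - 8 = (-115 + 8*6) - 8 = (-115 + 48) - 8 = -67 - 8 = -75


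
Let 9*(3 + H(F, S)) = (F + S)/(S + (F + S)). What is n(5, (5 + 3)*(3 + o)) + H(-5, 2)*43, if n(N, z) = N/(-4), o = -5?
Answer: -1391/12 ≈ -115.92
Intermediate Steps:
H(F, S) = -3 + (F + S)/(9*(F + 2*S)) (H(F, S) = -3 + ((F + S)/(S + (F + S)))/9 = -3 + ((F + S)/(F + 2*S))/9 = -3 + (F + S)/(9*(F + 2*S)))
n(N, z) = -N/4 (n(N, z) = N*(-¼) = -N/4)
n(5, (5 + 3)*(3 + o)) + H(-5, 2)*43 = -¼*5 + ((-53*2 - 26*(-5))/(9*(-5 + 2*2)))*43 = -5/4 + ((-106 + 130)/(9*(-5 + 4)))*43 = -5/4 + ((⅑)*24/(-1))*43 = -5/4 + ((⅑)*(-1)*24)*43 = -5/4 - 8/3*43 = -5/4 - 344/3 = -1391/12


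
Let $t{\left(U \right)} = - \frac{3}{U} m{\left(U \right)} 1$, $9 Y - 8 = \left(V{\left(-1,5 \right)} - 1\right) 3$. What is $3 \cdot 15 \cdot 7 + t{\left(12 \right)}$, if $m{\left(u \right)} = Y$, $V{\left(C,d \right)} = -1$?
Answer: $\frac{5669}{18} \approx 314.94$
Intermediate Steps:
$Y = \frac{2}{9}$ ($Y = \frac{8}{9} + \frac{\left(-1 - 1\right) 3}{9} = \frac{8}{9} + \frac{\left(-2\right) 3}{9} = \frac{8}{9} + \frac{1}{9} \left(-6\right) = \frac{8}{9} - \frac{2}{3} = \frac{2}{9} \approx 0.22222$)
$m{\left(u \right)} = \frac{2}{9}$
$t{\left(U \right)} = - \frac{2}{3 U}$ ($t{\left(U \right)} = - \frac{3}{U} \frac{2}{9} \cdot 1 = - \frac{2}{3 U} 1 = - \frac{2}{3 U}$)
$3 \cdot 15 \cdot 7 + t{\left(12 \right)} = 3 \cdot 15 \cdot 7 - \frac{2}{3 \cdot 12} = 45 \cdot 7 - \frac{1}{18} = 315 - \frac{1}{18} = \frac{5669}{18}$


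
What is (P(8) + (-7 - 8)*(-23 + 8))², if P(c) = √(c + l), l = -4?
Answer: 51529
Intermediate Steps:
P(c) = √(-4 + c) (P(c) = √(c - 4) = √(-4 + c))
(P(8) + (-7 - 8)*(-23 + 8))² = (√(-4 + 8) + (-7 - 8)*(-23 + 8))² = (√4 - 15*(-15))² = (2 + 225)² = 227² = 51529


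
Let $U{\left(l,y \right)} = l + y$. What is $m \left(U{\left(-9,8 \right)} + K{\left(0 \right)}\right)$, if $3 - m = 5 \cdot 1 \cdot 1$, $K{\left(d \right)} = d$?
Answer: $2$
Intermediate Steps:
$m = -2$ ($m = 3 - 5 \cdot 1 \cdot 1 = 3 - 5 \cdot 1 = 3 - 5 = -2$)
$m \left(U{\left(-9,8 \right)} + K{\left(0 \right)}\right) = - 2 \left(\left(-9 + 8\right) + 0\right) = - 2 \left(-1 + 0\right) = \left(-2\right) \left(-1\right) = 2$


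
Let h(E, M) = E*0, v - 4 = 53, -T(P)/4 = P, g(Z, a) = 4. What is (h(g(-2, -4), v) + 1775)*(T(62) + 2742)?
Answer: 4426850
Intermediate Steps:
T(P) = -4*P
v = 57 (v = 4 + 53 = 57)
h(E, M) = 0
(h(g(-2, -4), v) + 1775)*(T(62) + 2742) = (0 + 1775)*(-4*62 + 2742) = 1775*(-248 + 2742) = 1775*2494 = 4426850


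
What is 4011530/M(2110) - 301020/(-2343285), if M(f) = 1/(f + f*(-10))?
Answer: -68789596093984/903 ≈ -7.6179e+10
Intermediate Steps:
M(f) = -1/(9*f) (M(f) = 1/(f - 10*f) = 1/(-9*f) = -1/(9*f))
4011530/M(2110) - 301020/(-2343285) = 4011530/((-⅑/2110)) - 301020/(-2343285) = 4011530/((-⅑*1/2110)) - 301020*(-1/2343285) = 4011530/(-1/18990) + 116/903 = 4011530*(-18990) + 116/903 = -76178954700 + 116/903 = -68789596093984/903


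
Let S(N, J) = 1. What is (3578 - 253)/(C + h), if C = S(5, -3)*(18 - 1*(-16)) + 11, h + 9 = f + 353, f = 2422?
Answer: 3325/2811 ≈ 1.1829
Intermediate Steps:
h = 2766 (h = -9 + (2422 + 353) = -9 + 2775 = 2766)
C = 45 (C = 1*(18 - 1*(-16)) + 11 = 1*(18 + 16) + 11 = 1*34 + 11 = 34 + 11 = 45)
(3578 - 253)/(C + h) = (3578 - 253)/(45 + 2766) = 3325/2811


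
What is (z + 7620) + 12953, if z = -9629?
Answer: 10944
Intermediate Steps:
(z + 7620) + 12953 = (-9629 + 7620) + 12953 = -2009 + 12953 = 10944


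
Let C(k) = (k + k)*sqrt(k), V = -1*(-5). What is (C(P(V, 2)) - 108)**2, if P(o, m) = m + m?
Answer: 8464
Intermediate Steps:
V = 5
P(o, m) = 2*m
C(k) = 2*k**(3/2) (C(k) = (2*k)*sqrt(k) = 2*k**(3/2))
(C(P(V, 2)) - 108)**2 = (2*(2*2)**(3/2) - 108)**2 = (2*4**(3/2) - 108)**2 = (2*8 - 108)**2 = (16 - 108)**2 = (-92)**2 = 8464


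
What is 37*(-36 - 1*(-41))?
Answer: 185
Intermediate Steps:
37*(-36 - 1*(-41)) = 37*(-36 + 41) = 37*5 = 185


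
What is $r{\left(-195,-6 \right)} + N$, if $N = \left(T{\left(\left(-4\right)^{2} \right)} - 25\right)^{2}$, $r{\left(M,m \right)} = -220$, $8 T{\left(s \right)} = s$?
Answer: $309$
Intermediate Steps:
$T{\left(s \right)} = \frac{s}{8}$
$N = 529$ ($N = \left(\frac{\left(-4\right)^{2}}{8} - 25\right)^{2} = \left(\frac{1}{8} \cdot 16 - 25\right)^{2} = \left(2 - 25\right)^{2} = \left(-23\right)^{2} = 529$)
$r{\left(-195,-6 \right)} + N = -220 + 529 = 309$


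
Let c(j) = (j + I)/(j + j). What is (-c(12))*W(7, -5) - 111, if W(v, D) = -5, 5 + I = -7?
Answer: -111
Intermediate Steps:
I = -12 (I = -5 - 7 = -12)
c(j) = (-12 + j)/(2*j) (c(j) = (j - 12)/(j + j) = (-12 + j)/((2*j)) = (-12 + j)*(1/(2*j)) = (-12 + j)/(2*j))
(-c(12))*W(7, -5) - 111 = -(-12 + 12)/(2*12)*(-5) - 111 = -0/(2*12)*(-5) - 111 = -1*0*(-5) - 111 = 0*(-5) - 111 = 0 - 111 = -111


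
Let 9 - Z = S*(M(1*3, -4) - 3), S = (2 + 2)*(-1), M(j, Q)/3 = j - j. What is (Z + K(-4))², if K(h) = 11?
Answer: 64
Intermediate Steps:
M(j, Q) = 0 (M(j, Q) = 3*(j - j) = 3*0 = 0)
S = -4 (S = 4*(-1) = -4)
Z = -3 (Z = 9 - (-4)*(0 - 3) = 9 - (-4)*(-3) = 9 - 1*12 = 9 - 12 = -3)
(Z + K(-4))² = (-3 + 11)² = 8² = 64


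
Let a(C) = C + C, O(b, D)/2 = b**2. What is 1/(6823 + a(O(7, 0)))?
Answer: 1/7019 ≈ 0.00014247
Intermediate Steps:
O(b, D) = 2*b**2
a(C) = 2*C
1/(6823 + a(O(7, 0))) = 1/(6823 + 2*(2*7**2)) = 1/(6823 + 2*(2*49)) = 1/(6823 + 2*98) = 1/(6823 + 196) = 1/7019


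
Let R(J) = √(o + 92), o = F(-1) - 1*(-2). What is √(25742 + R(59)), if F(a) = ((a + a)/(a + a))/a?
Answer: √(25742 + √93) ≈ 160.47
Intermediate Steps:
F(a) = 1/a (F(a) = ((2*a)/((2*a)))/a = ((2*a)*(1/(2*a)))/a = 1/a)
o = 1 (o = 1/(-1) - 1*(-2) = -1 + 2 = 1)
R(J) = √93 (R(J) = √(1 + 92) = √93)
√(25742 + R(59)) = √(25742 + √93)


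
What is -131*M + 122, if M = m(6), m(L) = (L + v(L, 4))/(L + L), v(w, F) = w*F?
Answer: -411/2 ≈ -205.50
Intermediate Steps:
v(w, F) = F*w
m(L) = 5/2 (m(L) = (L + 4*L)/(L + L) = (5*L)/((2*L)) = (5*L)*(1/(2*L)) = 5/2)
M = 5/2 ≈ 2.5000
-131*M + 122 = -131*5/2 + 122 = -655/2 + 122 = -411/2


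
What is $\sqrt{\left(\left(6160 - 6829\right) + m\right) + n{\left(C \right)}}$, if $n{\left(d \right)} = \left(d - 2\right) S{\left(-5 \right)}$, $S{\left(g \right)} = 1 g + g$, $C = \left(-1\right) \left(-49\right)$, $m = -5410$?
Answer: $i \sqrt{6549} \approx 80.926 i$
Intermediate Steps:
$C = 49$
$S{\left(g \right)} = 2 g$ ($S{\left(g \right)} = g + g = 2 g$)
$n{\left(d \right)} = 20 - 10 d$ ($n{\left(d \right)} = \left(d - 2\right) 2 \left(-5\right) = \left(-2 + d\right) \left(-10\right) = 20 - 10 d$)
$\sqrt{\left(\left(6160 - 6829\right) + m\right) + n{\left(C \right)}} = \sqrt{\left(\left(6160 - 6829\right) - 5410\right) + \left(20 - 490\right)} = \sqrt{\left(-669 - 5410\right) + \left(20 - 490\right)} = \sqrt{-6079 - 470} = \sqrt{-6549} = i \sqrt{6549}$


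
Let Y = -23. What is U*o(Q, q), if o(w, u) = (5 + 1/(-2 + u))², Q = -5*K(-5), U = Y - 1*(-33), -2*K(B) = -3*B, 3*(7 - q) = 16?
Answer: 40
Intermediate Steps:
q = 5/3 (q = 7 - ⅓*16 = 7 - 16/3 = 5/3 ≈ 1.6667)
K(B) = 3*B/2 (K(B) = -(-3)*B/2 = 3*B/2)
U = 10 (U = -23 - 1*(-33) = -23 + 33 = 10)
Q = 75/2 (Q = -15*(-5)/2 = -5*(-15/2) = 75/2 ≈ 37.500)
U*o(Q, q) = 10*((-9 + 5*(5/3))²/(-2 + 5/3)²) = 10*((-9 + 25/3)²/(-⅓)²) = 10*((-⅔)²*9) = 10*((4/9)*9) = 10*4 = 40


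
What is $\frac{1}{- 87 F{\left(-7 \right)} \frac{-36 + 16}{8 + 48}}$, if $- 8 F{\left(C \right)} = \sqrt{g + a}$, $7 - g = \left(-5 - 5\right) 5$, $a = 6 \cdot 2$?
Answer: $- \frac{112 \sqrt{69}}{30015} \approx -0.030996$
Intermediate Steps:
$a = 12$
$g = 57$ ($g = 7 - \left(-5 - 5\right) 5 = 7 - \left(-10\right) 5 = 7 - -50 = 7 + 50 = 57$)
$F{\left(C \right)} = - \frac{\sqrt{69}}{8}$ ($F{\left(C \right)} = - \frac{\sqrt{57 + 12}}{8} = - \frac{\sqrt{69}}{8}$)
$\frac{1}{- 87 F{\left(-7 \right)} \frac{-36 + 16}{8 + 48}} = \frac{1}{- 87 \left(- \frac{\sqrt{69}}{8}\right) \frac{-36 + 16}{8 + 48}} = \frac{1}{\frac{87 \sqrt{69}}{8} \left(- \frac{20}{56}\right)} = \frac{1}{\frac{87 \sqrt{69}}{8} \left(\left(-20\right) \frac{1}{56}\right)} = \frac{1}{\frac{87 \sqrt{69}}{8} \left(- \frac{5}{14}\right)} = \frac{1}{\left(- \frac{435}{112}\right) \sqrt{69}} = - \frac{112 \sqrt{69}}{30015}$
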